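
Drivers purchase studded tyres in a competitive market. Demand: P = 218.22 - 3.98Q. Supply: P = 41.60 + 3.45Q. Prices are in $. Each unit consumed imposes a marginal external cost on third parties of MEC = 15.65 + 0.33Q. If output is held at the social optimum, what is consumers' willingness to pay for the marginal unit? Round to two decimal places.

Social marginal benefit = demand − MEC = 202.57 - 4.31Q.
Set SMB = MC: 202.57 - 4.31Q = 41.60 + 3.45Q → Q* = 20.7436.
Consumer price on the demand curve at Q*: 218.22 − 3.98×20.7436 = 135.6605.

P = $135.66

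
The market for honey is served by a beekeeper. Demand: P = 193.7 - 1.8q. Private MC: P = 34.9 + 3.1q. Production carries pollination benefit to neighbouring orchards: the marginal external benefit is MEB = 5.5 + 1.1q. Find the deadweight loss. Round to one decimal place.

Market equilibrium (private): 34.9 + 3.1q = 193.7 - 1.8q → q_m = 32.4082.
Social marginal cost = private MC − MEB = 29.4 + 2.0q.
Set SMC = demand: 29.4 + 2.0q = 193.7 - 1.8q → q* = 43.2368.
The welfare-loss triangle has base |q_m − q*| and height MEB(q_m) (the vertical gap between SMC and demand is zero at q* and MEB at q_m).
DWL = ½ × 10.8286 × 41.1490 = 222.7930.

DWL = 222.8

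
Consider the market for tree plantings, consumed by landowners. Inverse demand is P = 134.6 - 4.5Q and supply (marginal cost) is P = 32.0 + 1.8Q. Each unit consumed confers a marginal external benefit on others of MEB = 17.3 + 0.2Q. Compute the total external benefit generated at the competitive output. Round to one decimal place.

308.3

Market equilibrium (private): 32.0 + 1.8Q = 134.6 - 4.5Q → Q_m = 16.2857.
Total external benefit = ∫₀^{Q_m} (17.3 + 0.2Q) dQ = 17.3×16.2857 + ½×0.2×16.2857² = 308.2650.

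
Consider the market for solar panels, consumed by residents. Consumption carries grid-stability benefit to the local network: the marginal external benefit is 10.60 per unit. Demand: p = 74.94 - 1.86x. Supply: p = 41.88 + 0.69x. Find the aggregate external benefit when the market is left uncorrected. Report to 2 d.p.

Market equilibrium (private): 41.88 + 0.69x = 74.94 - 1.86x → x_m = 12.9647.
Total external benefit = MEB × x_m = 10.60 × 12.9647 = 137.4258.

137.43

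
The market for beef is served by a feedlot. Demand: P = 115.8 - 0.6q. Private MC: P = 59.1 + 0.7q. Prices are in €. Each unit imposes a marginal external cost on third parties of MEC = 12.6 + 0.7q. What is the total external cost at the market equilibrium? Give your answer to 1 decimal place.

Market equilibrium (private): 59.1 + 0.7q = 115.8 - 0.6q → q_m = 43.6154.
Total external cost = ∫₀^{q_m} (12.6 + 0.7q) dq = 12.6×43.6154 + ½×0.7×43.6154² = 1215.3601.

€1215.4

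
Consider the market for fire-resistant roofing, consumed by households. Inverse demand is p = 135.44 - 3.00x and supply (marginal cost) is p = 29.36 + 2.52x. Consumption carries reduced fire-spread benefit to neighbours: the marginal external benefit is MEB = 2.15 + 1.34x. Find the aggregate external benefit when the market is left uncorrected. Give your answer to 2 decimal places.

288.75

Market equilibrium (private): 29.36 + 2.52x = 135.44 - 3.00x → x_m = 19.2174.
Total external benefit = ∫₀^{x_m} (2.15 + 1.34x) dx = 2.15×19.2174 + ½×1.34×19.2174² = 288.7541.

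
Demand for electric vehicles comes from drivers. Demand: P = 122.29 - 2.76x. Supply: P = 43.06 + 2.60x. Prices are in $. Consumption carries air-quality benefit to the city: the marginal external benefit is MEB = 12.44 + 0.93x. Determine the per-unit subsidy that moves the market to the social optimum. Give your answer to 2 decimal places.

subsidy = $31.68 per unit

Social marginal benefit = demand + MEB = 134.73 - 1.83x.
Set SMB = MC: 134.73 - 1.83x = 43.06 + 2.60x → x* = 20.6930.
The Pigouvian subsidy equals MEB at x*: 12.44 + 0.93×20.6930 = 31.6845.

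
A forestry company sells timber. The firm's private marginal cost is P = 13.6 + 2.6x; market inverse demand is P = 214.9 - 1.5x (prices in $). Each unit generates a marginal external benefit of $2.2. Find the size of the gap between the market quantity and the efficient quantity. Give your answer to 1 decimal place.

Market equilibrium (private): 13.6 + 2.6x = 214.9 - 1.5x → x_m = 49.0976.
Social marginal cost = private MC − MEB = 11.4 + 2.6x.
Set SMC = demand: 11.4 + 2.6x = 214.9 - 1.5x → x* = 49.6341.
Gap = |49.0976 − 49.6341| = 0.5365.

0.5 units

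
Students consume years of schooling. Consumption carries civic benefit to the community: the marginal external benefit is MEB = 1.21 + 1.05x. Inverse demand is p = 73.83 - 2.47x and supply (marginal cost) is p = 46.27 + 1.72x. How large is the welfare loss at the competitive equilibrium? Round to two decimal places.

Market equilibrium (private): 46.27 + 1.72x = 73.83 - 2.47x → x_m = 6.5776.
Social marginal benefit = demand + MEB = 75.04 - 1.42x.
Set SMB = MC: 75.04 - 1.42x = 46.27 + 1.72x → x* = 9.1624.
Between x* and x_m the wedge SMB − MC runs linearly from 0 to MEB(x_m), so the loss is a triangle.
DWL = ½ × 2.5848 × 8.1164 = 10.4896.

DWL = 10.49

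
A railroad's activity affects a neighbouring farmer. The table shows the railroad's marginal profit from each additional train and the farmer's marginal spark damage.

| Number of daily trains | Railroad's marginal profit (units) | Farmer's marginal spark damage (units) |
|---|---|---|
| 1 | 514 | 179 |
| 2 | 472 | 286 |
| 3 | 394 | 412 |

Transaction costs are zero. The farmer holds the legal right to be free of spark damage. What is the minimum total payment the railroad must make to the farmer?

465

Efficient level: marginal profit ≥ marginal spark damage through level 2, so k* = 2.
With the farmer holding the right, the railroad must at least compensate total damage at k*: 179 + 286 = 465.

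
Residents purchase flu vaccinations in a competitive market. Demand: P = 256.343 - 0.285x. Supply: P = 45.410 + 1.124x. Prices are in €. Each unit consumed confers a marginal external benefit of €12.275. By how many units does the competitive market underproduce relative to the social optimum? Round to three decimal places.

8.712 units

Market equilibrium (private): 45.410 + 1.124x = 256.343 - 0.285x → x_m = 149.7040.
Social marginal benefit = demand + MEB = 268.618 - 0.285x.
Set SMB = MC: 268.618 - 0.285x = 45.410 + 1.124x → x* = 158.4159.
Gap = |149.7040 − 158.4159| = 8.7119.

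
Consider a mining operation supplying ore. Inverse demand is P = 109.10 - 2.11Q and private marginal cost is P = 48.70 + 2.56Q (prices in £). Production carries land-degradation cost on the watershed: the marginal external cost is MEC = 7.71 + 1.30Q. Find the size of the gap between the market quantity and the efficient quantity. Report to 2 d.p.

Market equilibrium (private): 48.70 + 2.56Q = 109.10 - 2.11Q → Q_m = 12.9336.
Social marginal cost = private MC + MEC = 56.41 + 3.86Q.
Set SMC = demand: 56.41 + 3.86Q = 109.10 - 2.11Q → Q* = 8.8258.
Gap = |12.9336 − 8.8258| = 4.1078.

4.11 units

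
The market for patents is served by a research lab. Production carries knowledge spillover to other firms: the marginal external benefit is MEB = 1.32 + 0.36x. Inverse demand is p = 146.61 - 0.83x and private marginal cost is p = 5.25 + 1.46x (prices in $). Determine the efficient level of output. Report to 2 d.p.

Social marginal cost = private MC − MEB = 3.93 + 1.10x.
Set SMC = demand: 3.93 + 1.10x = 146.61 - 0.83x → x* = 73.9275.

x* = 73.93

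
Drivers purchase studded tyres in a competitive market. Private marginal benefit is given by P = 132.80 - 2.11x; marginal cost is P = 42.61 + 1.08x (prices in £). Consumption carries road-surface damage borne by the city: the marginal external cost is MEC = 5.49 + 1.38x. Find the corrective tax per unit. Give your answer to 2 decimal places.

tax = £31.07 per unit

Social marginal benefit = demand − MEC = 127.31 - 3.49x.
Set SMB = MC: 127.31 - 3.49x = 42.61 + 1.08x → x* = 18.5339.
The Pigouvian tax equals MEC at x*: 5.49 + 1.38×18.5339 = 31.0668.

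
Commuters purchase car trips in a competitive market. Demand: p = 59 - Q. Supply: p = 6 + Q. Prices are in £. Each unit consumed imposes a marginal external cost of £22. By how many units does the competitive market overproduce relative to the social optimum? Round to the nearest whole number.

Market equilibrium (private): 6 + Q = 59 - Q → Q_m = 26.5000.
Social marginal benefit = demand − MEC = 37 - Q.
Set SMB = MC: 37 - Q = 6 + Q → Q* = 15.5000.
Gap = |26.5000 − 15.5000| = 11.0000.

11 units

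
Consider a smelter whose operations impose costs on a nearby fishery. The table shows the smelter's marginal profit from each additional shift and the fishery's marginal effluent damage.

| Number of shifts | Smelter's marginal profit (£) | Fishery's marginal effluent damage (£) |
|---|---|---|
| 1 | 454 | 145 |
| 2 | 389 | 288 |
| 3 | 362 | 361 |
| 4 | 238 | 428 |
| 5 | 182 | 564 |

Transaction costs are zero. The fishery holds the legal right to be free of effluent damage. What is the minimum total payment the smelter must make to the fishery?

Efficient level: marginal profit ≥ marginal effluent damage through level 3, so k* = 3.
With the fishery holding the right, the smelter must at least compensate total damage at k*: 145 + 288 + 361 = 794.

£794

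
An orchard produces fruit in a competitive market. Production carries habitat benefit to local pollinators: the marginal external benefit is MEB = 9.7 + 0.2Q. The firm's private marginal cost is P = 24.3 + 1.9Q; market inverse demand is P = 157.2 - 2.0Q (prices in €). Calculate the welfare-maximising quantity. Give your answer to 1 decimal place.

Social marginal cost = private MC − MEB = 14.6 + 1.7Q.
Set SMC = demand: 14.6 + 1.7Q = 157.2 - 2.0Q → Q* = 38.5405.

Q* = 38.5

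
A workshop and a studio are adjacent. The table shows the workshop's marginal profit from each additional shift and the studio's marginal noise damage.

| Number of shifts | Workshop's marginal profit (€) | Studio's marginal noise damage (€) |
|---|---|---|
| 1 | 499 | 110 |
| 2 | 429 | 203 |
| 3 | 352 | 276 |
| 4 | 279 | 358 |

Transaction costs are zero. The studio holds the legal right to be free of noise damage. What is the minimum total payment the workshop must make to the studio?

€589

Efficient level: marginal profit ≥ marginal noise damage through level 3, so k* = 3.
With the studio holding the right, the workshop must at least compensate total damage at k*: 110 + 203 + 276 = 589.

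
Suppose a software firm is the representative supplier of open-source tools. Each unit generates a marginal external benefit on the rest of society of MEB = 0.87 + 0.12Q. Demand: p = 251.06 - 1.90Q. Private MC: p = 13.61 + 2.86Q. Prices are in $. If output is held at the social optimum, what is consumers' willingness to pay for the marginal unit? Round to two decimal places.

Social marginal cost = private MC − MEB = 12.74 + 2.74Q.
Set SMC = demand: 12.74 + 2.74Q = 251.06 - 1.90Q → Q* = 51.3621.
Consumer price on the demand curve at Q*: 251.06 − 1.90×51.3621 = 153.4720.

P = $153.47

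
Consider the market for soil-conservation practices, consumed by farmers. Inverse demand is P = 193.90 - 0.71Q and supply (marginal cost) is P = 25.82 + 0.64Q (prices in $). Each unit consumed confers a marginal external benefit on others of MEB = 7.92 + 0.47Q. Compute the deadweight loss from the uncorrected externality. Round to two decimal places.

Market equilibrium (private): 25.82 + 0.64Q = 193.90 - 0.71Q → Q_m = 124.5037.
Social marginal benefit = demand + MEB = 201.82 - 0.24Q.
Set SMB = MC: 201.82 - 0.24Q = 25.82 + 0.64Q → Q* = 200.0000.
The loss is the area between SMB and MC from Q* to Q_m; with linear curves that's a triangle of height MEB(Q_m).
DWL = ½ × 75.4963 × 66.4367 = 2507.8625.

DWL = $2507.86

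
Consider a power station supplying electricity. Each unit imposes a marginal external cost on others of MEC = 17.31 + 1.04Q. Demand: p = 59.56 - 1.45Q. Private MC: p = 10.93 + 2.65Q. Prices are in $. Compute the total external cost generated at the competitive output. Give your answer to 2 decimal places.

$278.47

Market equilibrium (private): 10.93 + 2.65Q = 59.56 - 1.45Q → Q_m = 11.8610.
Total external cost = ∫₀^{Q_m} (17.31 + 1.04Q) dQ = 17.31×11.8610 + ½×1.04×11.8610² = 278.4692.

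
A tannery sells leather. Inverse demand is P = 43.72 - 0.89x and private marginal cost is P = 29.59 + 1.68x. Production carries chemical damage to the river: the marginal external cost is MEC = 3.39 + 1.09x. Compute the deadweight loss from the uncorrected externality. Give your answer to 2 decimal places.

DWL = 12.03

Market equilibrium (private): 29.59 + 1.68x = 43.72 - 0.89x → x_m = 5.4981.
Social marginal cost = private MC + MEC = 32.98 + 2.77x.
Set SMC = demand: 32.98 + 2.77x = 43.72 - 0.89x → x* = 2.9344.
Height of the DWL triangle at x_m is SMC(x_m) − demand(x_m) = MEC(x_m) = 9.3829.
DWL = ½ × 2.5637 × 9.3829 = 12.0275.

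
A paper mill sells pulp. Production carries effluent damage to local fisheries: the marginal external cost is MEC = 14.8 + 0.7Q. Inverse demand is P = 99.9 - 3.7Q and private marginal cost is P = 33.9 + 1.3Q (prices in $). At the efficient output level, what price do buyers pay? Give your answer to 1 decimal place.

P = $66.7

Social marginal cost = private MC + MEC = 48.7 + 2.0Q.
Set SMC = demand: 48.7 + 2.0Q = 99.9 - 3.7Q → Q* = 8.9825.
Consumer price on the demand curve at Q*: 99.9 − 3.7×8.9825 = 66.6648.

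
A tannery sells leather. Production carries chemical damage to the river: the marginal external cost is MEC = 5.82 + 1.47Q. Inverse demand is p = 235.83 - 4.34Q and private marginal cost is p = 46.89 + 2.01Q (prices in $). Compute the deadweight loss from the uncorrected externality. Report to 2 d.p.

DWL = $157.04

Market equilibrium (private): 46.89 + 2.01Q = 235.83 - 4.34Q → Q_m = 29.7543.
Social marginal cost = private MC + MEC = 52.71 + 3.48Q.
Set SMC = demand: 52.71 + 3.48Q = 235.83 - 4.34Q → Q* = 23.4169.
Between Q* and Q_m the wedge SMC − demand runs linearly from 0 to MEC(Q_m), so the loss is a triangle.
DWL = ½ × 6.3374 × 49.5589 = 157.0373.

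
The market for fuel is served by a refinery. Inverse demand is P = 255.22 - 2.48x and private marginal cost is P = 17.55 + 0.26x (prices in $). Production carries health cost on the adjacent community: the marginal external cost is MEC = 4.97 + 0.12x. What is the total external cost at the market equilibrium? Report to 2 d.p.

$882.54

Market equilibrium (private): 17.55 + 0.26x = 255.22 - 2.48x → x_m = 86.7409.
Total external cost = ∫₀^{x_m} (4.97 + 0.12x) dx = 4.97×86.7409 + ½×0.12×86.7409² = 882.5413.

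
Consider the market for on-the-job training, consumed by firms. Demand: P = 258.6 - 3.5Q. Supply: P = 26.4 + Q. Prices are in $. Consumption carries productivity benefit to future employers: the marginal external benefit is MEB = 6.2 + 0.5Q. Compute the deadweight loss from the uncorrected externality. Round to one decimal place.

Market equilibrium (private): 26.4 + Q = 258.6 - 3.5Q → Q_m = 51.6000.
Social marginal benefit = demand + MEB = 264.8 - 3.0Q.
Set SMB = MC: 264.8 - 3.0Q = 26.4 + Q → Q* = 59.6000.
Height of the DWL triangle at Q_m is SMB(Q_m) − MC(Q_m) = MEB(Q_m) = 32.0000.
DWL = ½ × 8.0000 × 32.0000 = 128.0000.

DWL = $128.0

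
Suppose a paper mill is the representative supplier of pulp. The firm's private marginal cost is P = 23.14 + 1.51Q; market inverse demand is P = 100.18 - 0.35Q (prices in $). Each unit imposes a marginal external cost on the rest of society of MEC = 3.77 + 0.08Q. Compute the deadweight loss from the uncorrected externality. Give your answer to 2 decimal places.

Market equilibrium (private): 23.14 + 1.51Q = 100.18 - 0.35Q → Q_m = 41.4194.
Social marginal cost = private MC + MEC = 26.91 + 1.59Q.
Set SMC = demand: 26.91 + 1.59Q = 100.18 - 0.35Q → Q* = 37.7680.
Between Q* and Q_m the wedge SMC − demand runs linearly from 0 to MEC(Q_m), so the loss is a triangle.
DWL = ½ × 3.6514 × 7.0835 = 12.9323.

DWL = $12.93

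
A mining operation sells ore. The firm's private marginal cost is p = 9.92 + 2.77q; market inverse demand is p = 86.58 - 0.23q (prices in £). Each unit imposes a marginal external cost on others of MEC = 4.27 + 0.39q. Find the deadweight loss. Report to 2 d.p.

DWL = £29.89

Market equilibrium (private): 9.92 + 2.77q = 86.58 - 0.23q → q_m = 25.5533.
Social marginal cost = private MC + MEC = 14.19 + 3.16q.
Set SMC = demand: 14.19 + 3.16q = 86.58 - 0.23q → q* = 21.3540.
The loss is the area between SMC and demand from q* to q_m; with linear curves that's a triangle of height MEC(q_m).
DWL = ½ × 4.1993 × 14.2358 = 29.8902.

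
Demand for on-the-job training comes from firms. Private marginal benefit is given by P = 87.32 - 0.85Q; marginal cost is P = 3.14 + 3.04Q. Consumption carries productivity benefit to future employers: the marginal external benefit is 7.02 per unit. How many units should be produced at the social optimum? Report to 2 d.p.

Q* = 23.44

Social marginal benefit = demand + MEB = 94.34 - 0.85Q.
Set SMB = MC: 94.34 - 0.85Q = 3.14 + 3.04Q → Q* = 23.4447.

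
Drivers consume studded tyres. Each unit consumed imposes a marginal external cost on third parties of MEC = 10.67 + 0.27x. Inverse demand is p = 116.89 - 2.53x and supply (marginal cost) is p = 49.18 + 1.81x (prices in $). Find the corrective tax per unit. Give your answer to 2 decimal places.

tax = $14.01 per unit

Social marginal benefit = demand − MEC = 106.22 - 2.80x.
Set SMB = MC: 106.22 - 2.80x = 49.18 + 1.81x → x* = 12.3731.
The Pigouvian tax equals MEC at x*: 10.67 + 0.27×12.3731 = 14.0107.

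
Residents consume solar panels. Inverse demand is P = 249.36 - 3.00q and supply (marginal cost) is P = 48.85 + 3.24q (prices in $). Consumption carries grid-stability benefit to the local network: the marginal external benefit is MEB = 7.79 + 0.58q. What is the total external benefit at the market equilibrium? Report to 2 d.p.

Market equilibrium (private): 48.85 + 3.24q = 249.36 - 3.00q → q_m = 32.1330.
Total external benefit = ∫₀^{q_m} (7.79 + 0.58q) dq = 7.79×32.1330 + ½×0.58×32.1330² = 549.7497.

$549.75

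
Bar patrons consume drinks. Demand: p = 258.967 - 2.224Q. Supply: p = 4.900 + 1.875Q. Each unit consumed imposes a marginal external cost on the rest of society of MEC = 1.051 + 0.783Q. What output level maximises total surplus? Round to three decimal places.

Social marginal benefit = demand − MEC = 257.916 - 3.007Q.
Set SMB = MC: 257.916 - 3.007Q = 4.900 + 1.875Q → Q* = 51.8263.

Q* = 51.826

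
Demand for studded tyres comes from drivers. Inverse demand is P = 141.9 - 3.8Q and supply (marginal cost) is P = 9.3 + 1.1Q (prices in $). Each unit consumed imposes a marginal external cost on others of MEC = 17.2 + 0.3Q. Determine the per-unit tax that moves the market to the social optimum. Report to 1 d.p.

Social marginal benefit = demand − MEC = 124.7 - 4.1Q.
Set SMB = MC: 124.7 - 4.1Q = 9.3 + 1.1Q → Q* = 22.1923.
The Pigouvian tax equals MEC at Q*: 17.2 + 0.3×22.1923 = 23.8577.

tax = $23.9 per unit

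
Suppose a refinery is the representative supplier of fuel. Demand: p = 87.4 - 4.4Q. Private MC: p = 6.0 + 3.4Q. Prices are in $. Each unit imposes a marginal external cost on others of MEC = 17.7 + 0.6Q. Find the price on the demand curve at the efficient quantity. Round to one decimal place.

P = $54.0

Social marginal cost = private MC + MEC = 23.7 + 4.0Q.
Set SMC = demand: 23.7 + 4.0Q = 87.4 - 4.4Q → Q* = 7.5833.
Consumer price on the demand curve at Q*: 87.4 − 4.4×7.5833 = 54.0335.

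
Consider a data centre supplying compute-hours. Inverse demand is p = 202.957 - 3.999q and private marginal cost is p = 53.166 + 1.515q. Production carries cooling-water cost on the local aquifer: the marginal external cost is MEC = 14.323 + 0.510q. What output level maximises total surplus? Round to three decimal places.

Social marginal cost = private MC + MEC = 67.489 + 2.025q.
Set SMC = demand: 67.489 + 2.025q = 202.957 - 3.999q → q* = 22.4880.

q* = 22.488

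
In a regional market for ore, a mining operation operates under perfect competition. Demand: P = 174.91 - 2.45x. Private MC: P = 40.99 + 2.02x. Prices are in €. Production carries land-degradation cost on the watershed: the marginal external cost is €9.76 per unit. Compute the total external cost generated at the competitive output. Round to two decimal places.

€292.41

Market equilibrium (private): 40.99 + 2.02x = 174.91 - 2.45x → x_m = 29.9597.
Total external cost = MEC × x_m = 9.76 × 29.9597 = 292.4067.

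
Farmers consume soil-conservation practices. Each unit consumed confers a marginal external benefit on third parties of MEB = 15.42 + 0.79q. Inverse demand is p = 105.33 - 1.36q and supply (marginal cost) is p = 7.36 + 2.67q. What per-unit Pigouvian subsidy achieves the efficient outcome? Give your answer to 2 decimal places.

Social marginal benefit = demand + MEB = 120.75 - 0.57q.
Set SMB = MC: 120.75 - 0.57q = 7.36 + 2.67q → q* = 34.9969.
The Pigouvian subsidy equals MEB at q*: 15.42 + 0.79×34.9969 = 43.0676.

subsidy = 43.07 per unit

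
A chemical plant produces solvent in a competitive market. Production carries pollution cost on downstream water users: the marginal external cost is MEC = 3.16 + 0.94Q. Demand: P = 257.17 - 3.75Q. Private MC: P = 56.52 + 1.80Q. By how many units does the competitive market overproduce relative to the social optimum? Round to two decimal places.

5.72 units

Market equilibrium (private): 56.52 + 1.80Q = 257.17 - 3.75Q → Q_m = 36.1532.
Social marginal cost = private MC + MEC = 59.68 + 2.74Q.
Set SMC = demand: 59.68 + 2.74Q = 257.17 - 3.75Q → Q* = 30.4299.
Gap = |36.1532 − 30.4299| = 5.7233.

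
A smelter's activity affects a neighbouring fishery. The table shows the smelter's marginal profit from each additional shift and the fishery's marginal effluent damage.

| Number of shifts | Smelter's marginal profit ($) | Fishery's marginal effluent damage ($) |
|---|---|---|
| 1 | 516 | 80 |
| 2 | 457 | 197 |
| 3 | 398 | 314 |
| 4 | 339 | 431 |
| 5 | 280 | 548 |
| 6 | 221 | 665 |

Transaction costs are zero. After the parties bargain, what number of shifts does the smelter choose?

3

Bargaining reaches the level where marginal profit last exceeds marginal effluent damage.
That holds through level 3 (398 ≥ 314) but not at 4 (339 < 431).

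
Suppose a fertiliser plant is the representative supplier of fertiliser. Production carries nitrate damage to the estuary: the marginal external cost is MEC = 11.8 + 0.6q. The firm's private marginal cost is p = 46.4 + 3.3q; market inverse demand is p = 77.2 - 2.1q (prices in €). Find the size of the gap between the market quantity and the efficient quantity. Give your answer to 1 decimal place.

Market equilibrium (private): 46.4 + 3.3q = 77.2 - 2.1q → q_m = 5.7037.
Social marginal cost = private MC + MEC = 58.2 + 3.9q.
Set SMC = demand: 58.2 + 3.9q = 77.2 - 2.1q → q* = 3.1667.
Gap = |5.7037 − 3.1667| = 2.5370.

2.5 units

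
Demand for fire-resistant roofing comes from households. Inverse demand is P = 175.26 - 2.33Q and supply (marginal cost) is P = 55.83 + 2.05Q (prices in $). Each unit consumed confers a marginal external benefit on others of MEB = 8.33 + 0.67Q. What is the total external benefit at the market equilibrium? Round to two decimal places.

$476.21

Market equilibrium (private): 55.83 + 2.05Q = 175.26 - 2.33Q → Q_m = 27.2671.
Total external benefit = ∫₀^{Q_m} (8.33 + 0.67Q) dQ = 8.33×27.2671 + ½×0.67×27.2671² = 476.2057.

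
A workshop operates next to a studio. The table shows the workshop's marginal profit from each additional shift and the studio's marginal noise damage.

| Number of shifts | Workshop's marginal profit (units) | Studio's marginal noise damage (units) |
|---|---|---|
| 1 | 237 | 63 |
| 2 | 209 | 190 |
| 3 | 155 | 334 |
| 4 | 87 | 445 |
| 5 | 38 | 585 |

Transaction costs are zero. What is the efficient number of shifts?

2

Bargaining reaches the level where marginal profit last exceeds marginal noise damage.
That holds through level 2 (209 ≥ 190) but not at 3 (155 < 334).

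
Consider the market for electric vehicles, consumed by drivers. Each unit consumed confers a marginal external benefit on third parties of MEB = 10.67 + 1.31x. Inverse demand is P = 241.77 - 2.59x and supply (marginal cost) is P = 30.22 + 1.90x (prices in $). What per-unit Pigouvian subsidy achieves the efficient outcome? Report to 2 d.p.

subsidy = $102.21 per unit

Social marginal benefit = demand + MEB = 252.44 - 1.28x.
Set SMB = MC: 252.44 - 1.28x = 30.22 + 1.90x → x* = 69.8805.
The Pigouvian subsidy equals MEB at x*: 10.67 + 1.31×69.8805 = 102.2135.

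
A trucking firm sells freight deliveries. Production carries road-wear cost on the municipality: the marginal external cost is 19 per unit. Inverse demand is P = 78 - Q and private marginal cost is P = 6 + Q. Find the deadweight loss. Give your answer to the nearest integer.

DWL = 90

Market equilibrium (private): 6 + Q = 78 - Q → Q_m = 36.0000.
Social marginal cost = private MC + MEC = 25 + Q.
Set SMC = demand: 25 + Q = 78 - Q → Q* = 26.5000.
The welfare-loss triangle has base |Q_m − Q*| and height MEC(Q_m) (the vertical gap between SMC and demand is zero at Q* and MEC at Q_m).
DWL = ½ × 9.5000 × 19.0000 = 90.2500.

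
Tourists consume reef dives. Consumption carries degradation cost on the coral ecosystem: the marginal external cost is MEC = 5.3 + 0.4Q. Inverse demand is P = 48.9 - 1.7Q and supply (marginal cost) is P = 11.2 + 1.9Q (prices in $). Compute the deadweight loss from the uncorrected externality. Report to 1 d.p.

Market equilibrium (private): 11.2 + 1.9Q = 48.9 - 1.7Q → Q_m = 10.4722.
Social marginal benefit = demand − MEC = 43.6 - 2.1Q.
Set SMB = MC: 43.6 - 2.1Q = 11.2 + 1.9Q → Q* = 8.1000.
Height of the DWL triangle at Q_m is MC(Q_m) − SMB(Q_m) = MEC(Q_m) = 9.4889.
DWL = ½ × 2.3722 × 9.4889 = 11.2548.

DWL = $11.3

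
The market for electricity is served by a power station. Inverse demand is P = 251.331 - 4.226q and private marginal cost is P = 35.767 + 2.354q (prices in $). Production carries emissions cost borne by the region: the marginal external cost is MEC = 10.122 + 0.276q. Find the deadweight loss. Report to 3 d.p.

Market equilibrium (private): 35.767 + 2.354q = 251.331 - 4.226q → q_m = 32.7605.
Social marginal cost = private MC + MEC = 45.889 + 2.630q.
Set SMC = demand: 45.889 + 2.630q = 251.331 - 4.226q → q* = 29.9653.
Height of the DWL triangle at q_m is SMC(q_m) − demand(q_m) = MEC(q_m) = 19.1639.
DWL = ½ × 2.7952 × 19.1639 = 26.7835.

DWL = $26.783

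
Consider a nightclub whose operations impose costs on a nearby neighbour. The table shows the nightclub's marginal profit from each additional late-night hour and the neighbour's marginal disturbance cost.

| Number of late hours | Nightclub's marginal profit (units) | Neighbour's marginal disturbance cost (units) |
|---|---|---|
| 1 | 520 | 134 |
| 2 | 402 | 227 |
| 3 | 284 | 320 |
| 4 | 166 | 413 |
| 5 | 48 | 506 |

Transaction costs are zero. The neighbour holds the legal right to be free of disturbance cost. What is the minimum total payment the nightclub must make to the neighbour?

Efficient level: marginal profit ≥ marginal disturbance cost through level 2, so k* = 2.
With the neighbour holding the right, the nightclub must at least compensate total damage at k*: 134 + 227 = 361.

361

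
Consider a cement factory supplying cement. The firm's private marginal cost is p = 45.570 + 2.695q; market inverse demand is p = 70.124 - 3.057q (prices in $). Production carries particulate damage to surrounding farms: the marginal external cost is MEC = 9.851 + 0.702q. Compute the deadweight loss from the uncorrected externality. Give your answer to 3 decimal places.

DWL = $12.788

Market equilibrium (private): 45.570 + 2.695q = 70.124 - 3.057q → q_m = 4.2688.
Social marginal cost = private MC + MEC = 55.421 + 3.397q.
Set SMC = demand: 55.421 + 3.397q = 70.124 - 3.057q → q* = 2.2781.
Between q* and q_m the wedge SMC − demand runs linearly from 0 to MEC(q_m), so the loss is a triangle.
DWL = ½ × 1.9907 × 12.8477 = 12.7880.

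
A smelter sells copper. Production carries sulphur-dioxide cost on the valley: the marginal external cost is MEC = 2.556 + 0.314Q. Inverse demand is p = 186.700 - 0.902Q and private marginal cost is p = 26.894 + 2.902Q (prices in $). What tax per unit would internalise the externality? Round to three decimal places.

tax = $14.546 per unit

Social marginal cost = private MC + MEC = 29.450 + 3.216Q.
Set SMC = demand: 29.450 + 3.216Q = 186.700 - 0.902Q → Q* = 38.1860.
The Pigouvian tax equals MEC at Q*: 2.556 + 0.314×38.1860 = 14.5464.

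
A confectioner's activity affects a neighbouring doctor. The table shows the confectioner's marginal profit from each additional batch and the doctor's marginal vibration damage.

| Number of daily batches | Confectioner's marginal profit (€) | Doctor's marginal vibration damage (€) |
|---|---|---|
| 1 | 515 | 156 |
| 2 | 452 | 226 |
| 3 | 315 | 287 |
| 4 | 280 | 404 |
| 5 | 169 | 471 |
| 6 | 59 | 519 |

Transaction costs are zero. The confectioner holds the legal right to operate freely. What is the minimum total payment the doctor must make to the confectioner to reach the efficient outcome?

€508

Left alone the confectioner would choose level 6 (marginal profit stays positive).
Efficient level: k* = 3 (marginal profit ≥ marginal vibration damage through 3).
The doctor must at least cover the confectioner's forgone profit from cutting 6→3: 280 + 169 + 59 = 508.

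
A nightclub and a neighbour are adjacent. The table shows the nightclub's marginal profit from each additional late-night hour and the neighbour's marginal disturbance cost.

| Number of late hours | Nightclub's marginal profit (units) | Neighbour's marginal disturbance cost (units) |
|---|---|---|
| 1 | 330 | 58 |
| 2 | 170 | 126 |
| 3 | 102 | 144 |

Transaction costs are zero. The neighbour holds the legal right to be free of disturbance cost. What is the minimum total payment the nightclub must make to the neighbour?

184

Efficient level: marginal profit ≥ marginal disturbance cost through level 2, so k* = 2.
With the neighbour holding the right, the nightclub must at least compensate total damage at k*: 58 + 126 = 184.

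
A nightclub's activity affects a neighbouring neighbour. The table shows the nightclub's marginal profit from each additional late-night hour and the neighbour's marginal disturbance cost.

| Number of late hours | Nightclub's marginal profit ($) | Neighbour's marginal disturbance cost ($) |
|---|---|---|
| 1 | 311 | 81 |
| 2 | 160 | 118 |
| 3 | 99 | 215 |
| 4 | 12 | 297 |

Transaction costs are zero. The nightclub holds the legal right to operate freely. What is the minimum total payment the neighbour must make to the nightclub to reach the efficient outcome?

Left alone the nightclub would choose level 4 (marginal profit stays positive).
Efficient level: k* = 2 (marginal profit ≥ marginal disturbance cost through 2).
The neighbour must at least cover the nightclub's forgone profit from cutting 4→2: 99 + 12 = 111.

$111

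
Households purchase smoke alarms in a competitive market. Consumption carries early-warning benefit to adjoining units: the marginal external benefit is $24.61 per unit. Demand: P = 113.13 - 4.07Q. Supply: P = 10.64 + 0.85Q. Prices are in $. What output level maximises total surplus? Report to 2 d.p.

Q* = 25.83

Social marginal benefit = demand + MEB = 137.74 - 4.07Q.
Set SMB = MC: 137.74 - 4.07Q = 10.64 + 0.85Q → Q* = 25.8333.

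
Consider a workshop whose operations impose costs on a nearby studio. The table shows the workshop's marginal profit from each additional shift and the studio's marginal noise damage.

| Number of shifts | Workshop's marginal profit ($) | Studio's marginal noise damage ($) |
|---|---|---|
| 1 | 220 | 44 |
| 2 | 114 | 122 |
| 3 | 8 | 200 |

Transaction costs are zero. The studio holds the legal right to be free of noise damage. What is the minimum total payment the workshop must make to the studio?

$44

Efficient level: marginal profit ≥ marginal noise damage through level 1, so k* = 1.
With the studio holding the right, the workshop must at least compensate total damage at k*: 44 = 44.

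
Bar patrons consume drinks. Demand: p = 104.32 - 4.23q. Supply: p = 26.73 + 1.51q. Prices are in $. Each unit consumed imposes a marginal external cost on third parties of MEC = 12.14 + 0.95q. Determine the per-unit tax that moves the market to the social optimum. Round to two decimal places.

Social marginal benefit = demand − MEC = 92.18 - 5.18q.
Set SMB = MC: 92.18 - 5.18q = 26.73 + 1.51q → q* = 9.7833.
The Pigouvian tax equals MEC at q*: 12.14 + 0.95×9.7833 = 21.4341.

tax = $21.43 per unit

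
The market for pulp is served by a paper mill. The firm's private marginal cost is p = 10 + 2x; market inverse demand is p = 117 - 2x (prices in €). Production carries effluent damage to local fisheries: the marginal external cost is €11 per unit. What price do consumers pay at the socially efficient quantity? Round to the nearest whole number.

Social marginal cost = private MC + MEC = 21 + 2x.
Set SMC = demand: 21 + 2x = 117 - 2x → x* = 24.0000.
Consumer price on the demand curve at x*: 117 − 2×24.0000 = 69.0000.

P = €69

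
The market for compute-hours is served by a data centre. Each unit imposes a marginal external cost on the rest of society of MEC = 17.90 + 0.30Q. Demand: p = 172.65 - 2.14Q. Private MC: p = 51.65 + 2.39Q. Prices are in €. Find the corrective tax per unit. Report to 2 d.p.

tax = €24.30 per unit

Social marginal cost = private MC + MEC = 69.55 + 2.69Q.
Set SMC = demand: 69.55 + 2.69Q = 172.65 - 2.14Q → Q* = 21.3458.
The Pigouvian tax equals MEC at Q*: 17.90 + 0.30×21.3458 = 24.3037.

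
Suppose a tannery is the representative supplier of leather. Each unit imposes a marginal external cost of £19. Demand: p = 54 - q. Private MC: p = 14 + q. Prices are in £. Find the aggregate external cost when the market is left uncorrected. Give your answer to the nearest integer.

£380

Market equilibrium (private): 14 + q = 54 - q → q_m = 20.0000.
Total external cost = MEC × q_m = 19 × 20.0000 = 380.0000.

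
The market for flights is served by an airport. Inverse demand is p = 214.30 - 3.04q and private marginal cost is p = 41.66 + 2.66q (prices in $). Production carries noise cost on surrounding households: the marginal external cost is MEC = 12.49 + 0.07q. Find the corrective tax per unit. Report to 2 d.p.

tax = $14.43 per unit

Social marginal cost = private MC + MEC = 54.15 + 2.73q.
Set SMC = demand: 54.15 + 2.73q = 214.30 - 3.04q → q* = 27.7556.
The Pigouvian tax equals MEC at q*: 12.49 + 0.07×27.7556 = 14.4329.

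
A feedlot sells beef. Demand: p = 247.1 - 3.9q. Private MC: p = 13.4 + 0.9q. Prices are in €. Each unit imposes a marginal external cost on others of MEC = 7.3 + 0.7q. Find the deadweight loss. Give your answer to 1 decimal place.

DWL = €155.7

Market equilibrium (private): 13.4 + 0.9q = 247.1 - 3.9q → q_m = 48.6875.
Social marginal cost = private MC + MEC = 20.7 + 1.6q.
Set SMC = demand: 20.7 + 1.6q = 247.1 - 3.9q → q* = 41.1636.
Height of the DWL triangle at q_m is SMC(q_m) − demand(q_m) = MEC(q_m) = 41.3813.
DWL = ½ × 7.5239 × 41.3813 = 155.6744.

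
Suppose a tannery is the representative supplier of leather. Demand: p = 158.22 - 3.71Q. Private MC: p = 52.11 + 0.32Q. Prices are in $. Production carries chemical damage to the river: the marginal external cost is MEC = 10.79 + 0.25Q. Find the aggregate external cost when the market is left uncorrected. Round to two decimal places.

Market equilibrium (private): 52.11 + 0.32Q = 158.22 - 3.71Q → Q_m = 26.3300.
Total external cost = ∫₀^{Q_m} (10.79 + 0.25Q) dQ = 10.79×26.3300 + ½×0.25×26.3300² = 370.7593.

$370.76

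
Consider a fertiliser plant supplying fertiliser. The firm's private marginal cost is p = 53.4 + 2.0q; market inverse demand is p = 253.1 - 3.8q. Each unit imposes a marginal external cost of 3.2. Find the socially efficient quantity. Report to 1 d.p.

Social marginal cost = private MC + MEC = 56.6 + 2.0q.
Set SMC = demand: 56.6 + 2.0q = 253.1 - 3.8q → q* = 33.8793.

q* = 33.9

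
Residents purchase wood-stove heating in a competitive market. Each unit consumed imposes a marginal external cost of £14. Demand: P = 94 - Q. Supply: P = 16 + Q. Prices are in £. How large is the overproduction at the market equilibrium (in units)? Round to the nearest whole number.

7 units

Market equilibrium (private): 16 + Q = 94 - Q → Q_m = 39.0000.
Social marginal benefit = demand − MEC = 80 - Q.
Set SMB = MC: 80 - Q = 16 + Q → Q* = 32.0000.
Gap = |39.0000 − 32.0000| = 7.0000.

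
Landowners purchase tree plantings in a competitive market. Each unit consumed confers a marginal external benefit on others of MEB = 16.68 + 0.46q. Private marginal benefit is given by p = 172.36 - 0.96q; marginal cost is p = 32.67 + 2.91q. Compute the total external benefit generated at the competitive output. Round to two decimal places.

901.74

Market equilibrium (private): 32.67 + 2.91q = 172.36 - 0.96q → q_m = 36.0956.
Total external benefit = ∫₀^{q_m} (16.68 + 0.46q) dq = 16.68×36.0956 + ½×0.46×36.0956² = 901.7398.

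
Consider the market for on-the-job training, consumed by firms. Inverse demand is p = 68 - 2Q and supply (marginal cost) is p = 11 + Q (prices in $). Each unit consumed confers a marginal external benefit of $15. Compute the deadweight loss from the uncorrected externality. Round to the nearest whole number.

Market equilibrium (private): 11 + Q = 68 - 2Q → Q_m = 19.0000.
Social marginal benefit = demand + MEB = 83 - 2Q.
Set SMB = MC: 83 - 2Q = 11 + Q → Q* = 24.0000.
Height of the DWL triangle at Q_m is SMB(Q_m) − MC(Q_m) = MEB(Q_m) = 15.0000.
DWL = ½ × 5.0000 × 15.0000 = 37.5000.

DWL = $38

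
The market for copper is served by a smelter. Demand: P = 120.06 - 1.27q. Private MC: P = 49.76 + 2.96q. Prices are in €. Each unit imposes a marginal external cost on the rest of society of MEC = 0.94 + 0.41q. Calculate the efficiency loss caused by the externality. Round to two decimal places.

DWL = €6.48

Market equilibrium (private): 49.76 + 2.96q = 120.06 - 1.27q → q_m = 16.6194.
Social marginal cost = private MC + MEC = 50.70 + 3.37q.
Set SMC = demand: 50.70 + 3.37q = 120.06 - 1.27q → q* = 14.9483.
The welfare-loss triangle has base |q_m − q*| and height MEC(q_m) (the vertical gap between SMC and demand is zero at q* and MEC at q_m).
DWL = ½ × 1.6711 × 7.7539 = 6.4788.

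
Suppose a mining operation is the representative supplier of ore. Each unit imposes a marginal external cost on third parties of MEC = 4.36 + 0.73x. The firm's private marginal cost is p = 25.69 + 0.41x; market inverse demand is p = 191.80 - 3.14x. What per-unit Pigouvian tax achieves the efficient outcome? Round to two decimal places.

tax = 31.95 per unit

Social marginal cost = private MC + MEC = 30.05 + 1.14x.
Set SMC = demand: 30.05 + 1.14x = 191.80 - 3.14x → x* = 37.7921.
The Pigouvian tax equals MEC at x*: 4.36 + 0.73×37.7921 = 31.9482.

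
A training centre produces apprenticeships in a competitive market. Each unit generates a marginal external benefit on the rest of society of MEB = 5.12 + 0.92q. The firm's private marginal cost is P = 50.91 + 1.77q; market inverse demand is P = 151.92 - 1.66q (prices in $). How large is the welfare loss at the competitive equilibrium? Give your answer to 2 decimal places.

DWL = $206.71

Market equilibrium (private): 50.91 + 1.77q = 151.92 - 1.66q → q_m = 29.4490.
Social marginal cost = private MC − MEB = 45.79 + 0.85q.
Set SMC = demand: 45.79 + 0.85q = 151.92 - 1.66q → q* = 42.2829.
Between q* and q_m the wedge demand − SMC runs linearly from 0 to MEB(q_m), so the loss is a triangle.
DWL = ½ × 12.8339 × 32.2131 = 206.7099.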